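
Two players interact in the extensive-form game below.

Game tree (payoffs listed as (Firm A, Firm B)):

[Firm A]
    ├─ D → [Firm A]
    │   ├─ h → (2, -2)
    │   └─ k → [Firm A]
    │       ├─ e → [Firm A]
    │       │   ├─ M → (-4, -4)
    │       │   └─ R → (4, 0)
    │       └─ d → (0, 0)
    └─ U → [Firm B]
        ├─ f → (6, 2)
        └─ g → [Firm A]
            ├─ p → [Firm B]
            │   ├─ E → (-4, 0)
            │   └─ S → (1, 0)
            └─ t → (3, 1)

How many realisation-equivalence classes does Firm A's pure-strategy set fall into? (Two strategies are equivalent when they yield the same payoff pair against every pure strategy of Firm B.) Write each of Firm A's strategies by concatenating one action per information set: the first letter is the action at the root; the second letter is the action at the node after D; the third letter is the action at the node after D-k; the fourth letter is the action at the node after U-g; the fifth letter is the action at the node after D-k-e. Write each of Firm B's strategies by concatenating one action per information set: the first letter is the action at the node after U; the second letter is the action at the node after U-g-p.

6

Firm A has 32 pure strategies: DhepM, DhepR, DhetM, DhetR, DhdpM, DhdpR, DhdtM, DhdtR, DkepM, DkepR, DketM, DketR, DkdpM, DkdpR, DkdtM, DkdtR, UhepM, UhepR, UhetM, UhetR, UhdpM, UhdpR, UhdtM, UhdtR, UkepM, UkepR, UketM, UketR, UkdpM, UkdpR, UkdtM, UkdtR. Columns: fE, fS, gE, gS.
{DhepM, DhepR, DhetM, DhetR, DhdpM, DhdpR, DhdtM, DhdtR} → row (2,-2) (2,-2) (2,-2) (2,-2)
{DkepM, DketM} → row (-4,-4) (-4,-4) (-4,-4) (-4,-4)
{DkepR, DketR} → row (4,0) (4,0) (4,0) (4,0)
{DkdpM, DkdpR, DkdtM, DkdtR} → row (0,0) (0,0) (0,0) (0,0)
{UhepM, UhepR, UhdpM, UhdpR, UkepM, UkepR, UkdpM, UkdpR} → row (6,2) (6,2) (-4,0) (1,0)
{UhetM, UhetR, UhdtM, UhdtR, UketM, UketR, UkdtM, UkdtR} → row (6,2) (6,2) (3,1) (3,1)
That's 6 distinct rows out of 32 strategies.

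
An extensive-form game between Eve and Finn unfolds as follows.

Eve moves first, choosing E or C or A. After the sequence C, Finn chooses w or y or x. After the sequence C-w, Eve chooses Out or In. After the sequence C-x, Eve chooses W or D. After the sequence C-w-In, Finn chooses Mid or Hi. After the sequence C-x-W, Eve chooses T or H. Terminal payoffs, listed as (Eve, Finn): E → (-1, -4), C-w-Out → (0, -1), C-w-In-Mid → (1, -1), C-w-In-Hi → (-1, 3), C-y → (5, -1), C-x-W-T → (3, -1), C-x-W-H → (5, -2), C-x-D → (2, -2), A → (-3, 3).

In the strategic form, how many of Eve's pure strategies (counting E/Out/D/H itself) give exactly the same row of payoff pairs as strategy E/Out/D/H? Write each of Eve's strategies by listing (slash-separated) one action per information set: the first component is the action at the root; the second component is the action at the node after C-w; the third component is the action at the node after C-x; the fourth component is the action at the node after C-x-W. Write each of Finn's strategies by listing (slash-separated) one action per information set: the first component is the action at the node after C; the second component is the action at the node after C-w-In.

Row for E/Out/D/H (columns w/Mid, w/Hi, y/Mid, y/Hi, x/Mid, x/Hi): (-1,-4) (-1,-4) (-1,-4) (-1,-4) (-1,-4) (-1,-4).
Under E/Out/D/H, Eve's choice at the node after C-w and at the node after C-x and at the node after C-x-W can never be reached regardless of what Finn does, so varying those choices leaves every outcome unchanged.
Holding the reachable choices fixed and varying the unreachable ones freely already gives 2 × 2 × 2 = 8 equivalent strategies.
No other strategy reproduces this row, so those 8 are the full class: E/Out/W/T, E/Out/W/H, E/Out/D/T, E/Out/D/H, E/In/W/T, E/In/W/H, E/In/D/T, E/In/D/H.

8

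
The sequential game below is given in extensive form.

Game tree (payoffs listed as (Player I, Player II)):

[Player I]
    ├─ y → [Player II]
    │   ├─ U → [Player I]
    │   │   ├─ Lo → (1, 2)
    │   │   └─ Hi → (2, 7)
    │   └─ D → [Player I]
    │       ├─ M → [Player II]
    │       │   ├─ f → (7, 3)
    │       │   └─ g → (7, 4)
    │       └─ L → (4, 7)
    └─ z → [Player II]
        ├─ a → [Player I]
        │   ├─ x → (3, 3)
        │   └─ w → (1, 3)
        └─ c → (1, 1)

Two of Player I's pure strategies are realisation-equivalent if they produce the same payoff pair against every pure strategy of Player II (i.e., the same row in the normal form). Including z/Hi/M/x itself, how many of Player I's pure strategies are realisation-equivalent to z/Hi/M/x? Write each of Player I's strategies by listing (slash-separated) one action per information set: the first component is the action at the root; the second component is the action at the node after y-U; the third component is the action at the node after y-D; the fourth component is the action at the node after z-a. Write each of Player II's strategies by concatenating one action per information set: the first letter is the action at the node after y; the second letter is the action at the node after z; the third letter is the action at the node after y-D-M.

Row for z/Hi/M/x (columns Uaf, Uag, Ucf, Ucg, Daf, Dag, Dcf, Dcg): (3,3) (3,3) (1,1) (1,1) (3,3) (3,3) (1,1) (1,1).
Under z/Hi/M/x, Player I's choice at the node after y-U and at the node after y-D can never be reached regardless of what Player II does, so varying those choices leaves every outcome unchanged.
Holding the reachable choices fixed and varying the unreachable ones freely already gives 2 × 2 = 4 equivalent strategies.
No other strategy reproduces this row, so those 4 are the full class: z/Lo/M/x, z/Lo/L/x, z/Hi/M/x, z/Hi/L/x.

4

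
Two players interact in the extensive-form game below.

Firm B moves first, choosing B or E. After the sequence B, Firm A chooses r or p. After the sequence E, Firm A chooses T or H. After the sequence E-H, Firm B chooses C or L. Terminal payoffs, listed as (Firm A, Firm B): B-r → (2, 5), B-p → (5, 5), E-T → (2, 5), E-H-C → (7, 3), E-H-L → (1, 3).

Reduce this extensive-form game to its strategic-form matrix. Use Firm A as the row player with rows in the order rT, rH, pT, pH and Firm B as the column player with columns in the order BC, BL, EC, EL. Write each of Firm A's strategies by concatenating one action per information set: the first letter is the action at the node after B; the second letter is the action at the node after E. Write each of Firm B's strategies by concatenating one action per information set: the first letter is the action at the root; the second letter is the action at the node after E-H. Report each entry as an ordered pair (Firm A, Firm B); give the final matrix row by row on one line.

rT: (2,5) (2,5) (2,5) (2,5) | rH: (2,5) (2,5) (7,3) (1,3) | pT: (5,5) (5,5) (2,5) (2,5) | pH: (5,5) (5,5) (7,3) (1,3)

Row rT: BC→(2,5), BL→(2,5), EC→(2,5), EL→(2,5)
Row rH: BC→(2,5), BL→(2,5), EC→(7,3), EL→(1,3)
Row pT: BC→(5,5), BL→(5,5), EC→(2,5), EL→(2,5)
Row pH: BC→(5,5), BL→(5,5), EC→(7,3), EL→(1,3)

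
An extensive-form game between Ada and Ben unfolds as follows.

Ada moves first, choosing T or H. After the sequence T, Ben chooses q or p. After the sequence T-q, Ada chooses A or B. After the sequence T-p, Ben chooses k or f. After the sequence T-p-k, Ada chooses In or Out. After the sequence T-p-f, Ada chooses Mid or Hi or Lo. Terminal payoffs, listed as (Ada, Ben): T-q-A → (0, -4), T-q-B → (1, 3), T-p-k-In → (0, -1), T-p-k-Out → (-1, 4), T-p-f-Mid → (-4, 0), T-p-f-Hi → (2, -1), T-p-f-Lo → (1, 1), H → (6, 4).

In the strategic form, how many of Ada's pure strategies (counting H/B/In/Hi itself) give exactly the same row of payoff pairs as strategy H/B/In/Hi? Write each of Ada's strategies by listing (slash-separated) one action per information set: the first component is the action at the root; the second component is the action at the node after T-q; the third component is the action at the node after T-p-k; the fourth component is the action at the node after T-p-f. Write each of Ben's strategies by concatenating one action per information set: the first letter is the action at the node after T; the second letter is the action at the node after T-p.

12

Row for H/B/In/Hi (columns qk, qf, pk, pf): (6,4) (6,4) (6,4) (6,4).
Under H/B/In/Hi, Ada's choice at the node after T-q and at the node after T-p-k and at the node after T-p-f can never be reached regardless of what Ben does, so varying those choices leaves every outcome unchanged.
Holding the reachable choices fixed and varying the unreachable ones freely already gives 2 × 2 × 3 = 12 equivalent strategies.
No other strategy reproduces this row, so those 12 are the full class: H/A/In/Mid, H/A/In/Hi, H/A/In/Lo, H/A/Out/Mid, H/A/Out/Hi, H/A/Out/Lo, H/B/In/Mid, H/B/In/Hi, H/B/In/Lo, H/B/Out/Mid, H/B/Out/Hi, H/B/Out/Lo.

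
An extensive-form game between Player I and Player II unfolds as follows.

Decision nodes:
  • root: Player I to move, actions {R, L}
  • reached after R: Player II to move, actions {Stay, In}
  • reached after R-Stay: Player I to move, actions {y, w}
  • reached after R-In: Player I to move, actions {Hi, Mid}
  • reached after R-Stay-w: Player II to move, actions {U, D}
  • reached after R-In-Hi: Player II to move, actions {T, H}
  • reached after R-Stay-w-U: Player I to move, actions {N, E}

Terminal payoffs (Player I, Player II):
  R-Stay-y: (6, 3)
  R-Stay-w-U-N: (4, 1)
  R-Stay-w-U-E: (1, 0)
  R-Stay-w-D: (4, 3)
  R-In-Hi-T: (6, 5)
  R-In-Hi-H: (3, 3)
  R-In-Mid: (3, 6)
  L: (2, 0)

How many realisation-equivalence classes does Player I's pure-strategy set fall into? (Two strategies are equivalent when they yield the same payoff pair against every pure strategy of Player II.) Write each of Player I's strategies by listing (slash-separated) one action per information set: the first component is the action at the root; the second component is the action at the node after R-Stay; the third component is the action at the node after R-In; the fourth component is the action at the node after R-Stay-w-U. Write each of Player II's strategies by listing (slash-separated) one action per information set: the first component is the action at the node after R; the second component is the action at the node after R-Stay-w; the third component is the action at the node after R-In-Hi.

7

Player I has 16 pure strategies: R/y/Hi/N, R/y/Hi/E, R/y/Mid/N, R/y/Mid/E, R/w/Hi/N, R/w/Hi/E, R/w/Mid/N, R/w/Mid/E, L/y/Hi/N, L/y/Hi/E, L/y/Mid/N, L/y/Mid/E, L/w/Hi/N, L/w/Hi/E, L/w/Mid/N, L/w/Mid/E. Columns: Stay/U/T, Stay/U/H, Stay/D/T, Stay/D/H, In/U/T, In/U/H, In/D/T, In/D/H.
{R/y/Hi/N, R/y/Hi/E} → row (6,3) (6,3) (6,3) (6,3) (6,5) (3,3) (6,5) (3,3)
{R/y/Mid/N, R/y/Mid/E} → row (6,3) (6,3) (6,3) (6,3) (3,6) (3,6) (3,6) (3,6)
{R/w/Hi/N} → row (4,1) (4,1) (4,3) (4,3) (6,5) (3,3) (6,5) (3,3)
{R/w/Hi/E} → row (1,0) (1,0) (4,3) (4,3) (6,5) (3,3) (6,5) (3,3)
{R/w/Mid/N} → row (4,1) (4,1) (4,3) (4,3) (3,6) (3,6) (3,6) (3,6)
{R/w/Mid/E} → row (1,0) (1,0) (4,3) (4,3) (3,6) (3,6) (3,6) (3,6)
{L/y/Hi/N, L/y/Hi/E, L/y/Mid/N, L/y/Mid/E, L/w/Hi/N, L/w/Hi/E, L/w/Mid/N, L/w/Mid/E} → row (2,0) (2,0) (2,0) (2,0) (2,0) (2,0) (2,0) (2,0)
That's 7 distinct rows out of 16 strategies.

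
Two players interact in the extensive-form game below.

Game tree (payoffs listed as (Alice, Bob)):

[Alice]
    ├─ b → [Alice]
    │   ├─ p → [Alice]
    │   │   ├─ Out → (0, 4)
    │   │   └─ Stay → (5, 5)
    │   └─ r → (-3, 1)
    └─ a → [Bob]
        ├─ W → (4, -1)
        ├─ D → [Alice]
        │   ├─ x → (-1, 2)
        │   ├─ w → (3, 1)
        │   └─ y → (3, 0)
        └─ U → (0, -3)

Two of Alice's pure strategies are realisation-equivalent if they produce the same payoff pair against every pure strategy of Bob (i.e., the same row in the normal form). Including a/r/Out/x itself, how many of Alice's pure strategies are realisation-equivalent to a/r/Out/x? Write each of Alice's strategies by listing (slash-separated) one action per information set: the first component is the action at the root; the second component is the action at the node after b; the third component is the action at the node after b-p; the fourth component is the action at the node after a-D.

Row for a/r/Out/x (columns W, D, U): (4,-1) (-1,2) (0,-3).
Under a/r/Out/x, Alice's choice at the node after b and at the node after b-p can never be reached regardless of what Bob does, so varying those choices leaves every outcome unchanged.
Holding the reachable choices fixed and varying the unreachable ones freely already gives 2 × 2 = 4 equivalent strategies.
No other strategy reproduces this row, so those 4 are the full class: a/p/Out/x, a/p/Stay/x, a/r/Out/x, a/r/Stay/x.

4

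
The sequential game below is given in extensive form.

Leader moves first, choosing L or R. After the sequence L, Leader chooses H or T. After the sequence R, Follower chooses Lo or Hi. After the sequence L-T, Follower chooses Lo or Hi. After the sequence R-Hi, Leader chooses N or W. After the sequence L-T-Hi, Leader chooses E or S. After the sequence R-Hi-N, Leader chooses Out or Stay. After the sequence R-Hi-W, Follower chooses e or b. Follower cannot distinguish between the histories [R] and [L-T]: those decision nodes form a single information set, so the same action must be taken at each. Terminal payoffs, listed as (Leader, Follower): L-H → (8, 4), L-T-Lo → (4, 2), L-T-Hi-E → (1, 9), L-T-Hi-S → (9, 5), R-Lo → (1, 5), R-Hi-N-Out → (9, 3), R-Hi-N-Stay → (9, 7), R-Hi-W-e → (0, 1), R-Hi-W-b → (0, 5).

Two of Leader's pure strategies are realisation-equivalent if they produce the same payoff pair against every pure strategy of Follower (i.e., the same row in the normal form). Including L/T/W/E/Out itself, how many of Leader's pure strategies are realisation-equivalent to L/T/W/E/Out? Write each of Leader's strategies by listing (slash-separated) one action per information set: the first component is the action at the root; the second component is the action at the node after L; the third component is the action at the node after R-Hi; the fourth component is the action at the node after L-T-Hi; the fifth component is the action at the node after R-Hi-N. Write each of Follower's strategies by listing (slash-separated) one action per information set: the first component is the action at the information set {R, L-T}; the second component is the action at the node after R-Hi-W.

Row for L/T/W/E/Out (columns Lo/e, Lo/b, Hi/e, Hi/b): (4,2) (4,2) (1,9) (1,9).
Under L/T/W/E/Out, Leader's choice at the node after R-Hi and at the node after R-Hi-N can never be reached regardless of what Follower does, so varying those choices leaves every outcome unchanged.
Holding the reachable choices fixed and varying the unreachable ones freely already gives 2 × 2 = 4 equivalent strategies.
No other strategy reproduces this row, so those 4 are the full class: L/T/N/E/Out, L/T/N/E/Stay, L/T/W/E/Out, L/T/W/E/Stay.

4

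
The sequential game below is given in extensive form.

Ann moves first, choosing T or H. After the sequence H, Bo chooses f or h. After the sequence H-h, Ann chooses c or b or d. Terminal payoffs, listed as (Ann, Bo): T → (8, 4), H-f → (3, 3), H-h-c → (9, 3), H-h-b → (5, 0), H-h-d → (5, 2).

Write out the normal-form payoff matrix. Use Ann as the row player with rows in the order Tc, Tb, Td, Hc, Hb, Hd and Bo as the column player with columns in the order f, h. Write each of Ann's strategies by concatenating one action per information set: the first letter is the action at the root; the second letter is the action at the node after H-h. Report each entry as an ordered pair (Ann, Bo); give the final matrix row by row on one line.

            f        h
  Tc    (8,4)    (8,4)
  Tb    (8,4)    (8,4)
  Td    (8,4)    (8,4)
  Hc    (3,3)    (9,3)
  Hb    (3,3)    (5,0)
  Hd    (3,3)    (5,2)

Tc: (8,4) (8,4) | Tb: (8,4) (8,4) | Td: (8,4) (8,4) | Hc: (3,3) (9,3) | Hb: (3,3) (5,0) | Hd: (3,3) (5,2)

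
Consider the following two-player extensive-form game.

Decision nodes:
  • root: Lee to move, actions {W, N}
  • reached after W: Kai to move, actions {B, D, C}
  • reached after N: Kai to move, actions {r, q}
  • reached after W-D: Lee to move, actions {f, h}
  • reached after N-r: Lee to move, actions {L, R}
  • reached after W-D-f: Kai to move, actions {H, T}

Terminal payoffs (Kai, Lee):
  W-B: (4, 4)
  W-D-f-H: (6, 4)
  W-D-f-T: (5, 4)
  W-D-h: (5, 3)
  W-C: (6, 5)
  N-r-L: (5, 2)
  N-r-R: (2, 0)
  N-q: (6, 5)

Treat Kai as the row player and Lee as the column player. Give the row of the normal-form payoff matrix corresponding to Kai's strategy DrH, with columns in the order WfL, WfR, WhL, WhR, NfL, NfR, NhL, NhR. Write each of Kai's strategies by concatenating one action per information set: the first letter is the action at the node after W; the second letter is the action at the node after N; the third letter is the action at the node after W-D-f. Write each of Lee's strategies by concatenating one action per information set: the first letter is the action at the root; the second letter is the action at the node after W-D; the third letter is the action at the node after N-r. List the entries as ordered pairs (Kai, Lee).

vs WfL: Lee plays W → Kai plays D at [W] → Lee plays f at [W-D] → Kai plays H at [W-D-f] → (6, 4)
vs WfR: Lee plays W → Kai plays D at [W] → Lee plays f at [W-D] → Kai plays H at [W-D-f] → (6, 4)
vs WhL: Lee plays W → Kai plays D at [W] → Lee plays h at [W-D] → (5, 3)
vs WhR: Lee plays W → Kai plays D at [W] → Lee plays h at [W-D] → (5, 3)
vs NfL: Lee plays N → Kai plays r at [N] → Lee plays L at [N-r] → (5, 2)
vs NfR: Lee plays N → Kai plays r at [N] → Lee plays R at [N-r] → (2, 0)
vs NhL: Lee plays N → Kai plays r at [N] → Lee plays L at [N-r] → (5, 2)
vs NhR: Lee plays N → Kai plays r at [N] → Lee plays R at [N-r] → (2, 0)

(6,4) (6,4) (5,3) (5,3) (5,2) (2,0) (5,2) (2,0)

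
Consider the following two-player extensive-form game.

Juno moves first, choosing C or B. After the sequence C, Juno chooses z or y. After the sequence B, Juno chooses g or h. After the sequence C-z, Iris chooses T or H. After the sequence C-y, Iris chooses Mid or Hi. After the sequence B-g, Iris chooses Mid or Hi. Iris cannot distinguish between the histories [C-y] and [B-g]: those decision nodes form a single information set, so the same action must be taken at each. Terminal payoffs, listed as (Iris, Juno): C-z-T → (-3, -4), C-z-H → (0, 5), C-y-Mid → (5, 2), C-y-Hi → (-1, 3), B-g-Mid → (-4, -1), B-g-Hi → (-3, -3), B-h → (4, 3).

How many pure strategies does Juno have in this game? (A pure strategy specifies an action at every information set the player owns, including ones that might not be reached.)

Juno owns the root with actions {C, B} — two choices.
Juno owns the node after C with actions {z, y} — two choices.
Juno owns the node after B with actions {g, h} — two choices.
A pure strategy fixes one action at each information set independently, so the count is the product 2 × 2 × 2 = 8.
(For reference, Iris has 4 pure strategies, giving a 8×4 normal-form matrix.)

8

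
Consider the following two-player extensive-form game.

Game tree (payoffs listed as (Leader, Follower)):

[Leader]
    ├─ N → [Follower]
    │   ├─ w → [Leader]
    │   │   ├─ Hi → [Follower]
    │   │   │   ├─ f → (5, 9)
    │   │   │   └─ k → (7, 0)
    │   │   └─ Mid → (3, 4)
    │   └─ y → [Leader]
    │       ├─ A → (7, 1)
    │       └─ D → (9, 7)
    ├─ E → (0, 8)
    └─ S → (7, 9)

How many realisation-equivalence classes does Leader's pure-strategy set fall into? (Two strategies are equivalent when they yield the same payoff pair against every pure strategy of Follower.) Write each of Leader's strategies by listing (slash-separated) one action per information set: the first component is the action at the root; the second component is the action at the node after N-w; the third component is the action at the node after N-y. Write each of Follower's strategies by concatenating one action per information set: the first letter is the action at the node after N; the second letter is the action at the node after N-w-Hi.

Leader has 12 pure strategies: N/Hi/A, N/Hi/D, N/Mid/A, N/Mid/D, E/Hi/A, E/Hi/D, E/Mid/A, E/Mid/D, S/Hi/A, S/Hi/D, S/Mid/A, S/Mid/D. Columns: wf, wk, yf, yk.
{N/Hi/A} → row (5,9) (7,0) (7,1) (7,1)
{N/Hi/D} → row (5,9) (7,0) (9,7) (9,7)
{N/Mid/A} → row (3,4) (3,4) (7,1) (7,1)
{N/Mid/D} → row (3,4) (3,4) (9,7) (9,7)
{E/Hi/A, E/Hi/D, E/Mid/A, E/Mid/D} → row (0,8) (0,8) (0,8) (0,8)
{S/Hi/A, S/Hi/D, S/Mid/A, S/Mid/D} → row (7,9) (7,9) (7,9) (7,9)
That's 6 distinct rows out of 12 strategies.

6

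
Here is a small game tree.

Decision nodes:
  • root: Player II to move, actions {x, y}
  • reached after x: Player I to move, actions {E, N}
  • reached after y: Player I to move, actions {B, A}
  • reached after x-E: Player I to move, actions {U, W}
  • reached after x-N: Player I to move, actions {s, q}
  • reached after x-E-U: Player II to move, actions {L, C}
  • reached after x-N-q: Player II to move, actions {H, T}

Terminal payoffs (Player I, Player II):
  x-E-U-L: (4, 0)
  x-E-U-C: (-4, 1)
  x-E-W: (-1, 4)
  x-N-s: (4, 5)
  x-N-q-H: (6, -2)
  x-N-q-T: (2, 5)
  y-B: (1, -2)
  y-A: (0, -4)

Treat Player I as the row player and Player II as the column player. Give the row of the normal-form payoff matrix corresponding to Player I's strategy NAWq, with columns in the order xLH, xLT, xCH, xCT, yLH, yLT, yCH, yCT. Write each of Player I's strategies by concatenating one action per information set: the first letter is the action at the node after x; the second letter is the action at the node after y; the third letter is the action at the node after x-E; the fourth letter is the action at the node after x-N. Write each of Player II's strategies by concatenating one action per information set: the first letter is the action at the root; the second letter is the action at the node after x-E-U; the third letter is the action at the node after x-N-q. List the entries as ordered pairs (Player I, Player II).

(6,-2) (2,5) (6,-2) (2,5) (0,-4) (0,-4) (0,-4) (0,-4)

vs xLH: Player II plays x → Player I plays N at [x] → Player I plays q at [x-N] → Player II plays H at [x-N-q] → (6, -2)
vs xLT: Player II plays x → Player I plays N at [x] → Player I plays q at [x-N] → Player II plays T at [x-N-q] → (2, 5)
vs xCH: Player II plays x → Player I plays N at [x] → Player I plays q at [x-N] → Player II plays H at [x-N-q] → (6, -2)
vs xCT: Player II plays x → Player I plays N at [x] → Player I plays q at [x-N] → Player II plays T at [x-N-q] → (2, 5)
vs yLH: Player II plays y → Player I plays A at [y] → (0, -4)
vs yLT: Player II plays y → Player I plays A at [y] → (0, -4)
vs yCH: Player II plays y → Player I plays A at [y] → (0, -4)
vs yCT: Player II plays y → Player I plays A at [y] → (0, -4)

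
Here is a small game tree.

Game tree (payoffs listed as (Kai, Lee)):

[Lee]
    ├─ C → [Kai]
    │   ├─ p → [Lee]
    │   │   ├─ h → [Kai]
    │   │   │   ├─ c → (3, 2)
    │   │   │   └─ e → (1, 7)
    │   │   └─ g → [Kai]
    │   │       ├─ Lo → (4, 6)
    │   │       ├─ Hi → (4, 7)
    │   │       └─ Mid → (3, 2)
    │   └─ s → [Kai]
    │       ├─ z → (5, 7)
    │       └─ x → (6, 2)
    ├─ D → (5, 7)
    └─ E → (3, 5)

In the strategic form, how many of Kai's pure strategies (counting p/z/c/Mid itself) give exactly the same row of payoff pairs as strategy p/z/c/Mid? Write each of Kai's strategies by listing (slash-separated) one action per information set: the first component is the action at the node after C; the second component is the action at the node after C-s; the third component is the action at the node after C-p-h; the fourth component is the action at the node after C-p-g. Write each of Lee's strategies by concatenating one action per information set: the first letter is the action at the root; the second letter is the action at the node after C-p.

Row for p/z/c/Mid (columns Ch, Cg, Dh, Dg, Eh, Eg): (3,2) (3,2) (5,7) (5,7) (3,5) (3,5).
Under p/z/c/Mid, Kai's choice at the node after C-s can never be reached regardless of what Lee does, so varying those choices leaves every outcome unchanged.
Holding the reachable choices fixed and varying the unreachable one freely already gives 2 equivalent strategies.
No other strategy reproduces this row, so those 2 are the full class: p/z/c/Mid, p/x/c/Mid.

2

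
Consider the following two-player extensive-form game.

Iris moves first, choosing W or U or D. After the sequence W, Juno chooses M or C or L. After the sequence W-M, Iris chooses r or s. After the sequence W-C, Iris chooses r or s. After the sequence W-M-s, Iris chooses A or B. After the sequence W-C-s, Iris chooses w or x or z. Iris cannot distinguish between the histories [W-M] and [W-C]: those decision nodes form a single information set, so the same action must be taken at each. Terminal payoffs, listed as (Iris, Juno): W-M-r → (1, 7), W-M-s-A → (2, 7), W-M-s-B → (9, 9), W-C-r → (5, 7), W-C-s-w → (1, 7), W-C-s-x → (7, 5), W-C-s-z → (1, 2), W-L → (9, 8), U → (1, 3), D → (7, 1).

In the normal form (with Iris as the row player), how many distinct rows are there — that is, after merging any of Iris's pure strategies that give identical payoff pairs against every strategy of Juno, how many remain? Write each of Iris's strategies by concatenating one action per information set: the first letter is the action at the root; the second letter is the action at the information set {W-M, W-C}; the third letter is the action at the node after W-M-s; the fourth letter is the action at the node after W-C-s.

Iris has 36 pure strategies: WrAw, WrAx, WrAz, WrBw, WrBx, WrBz, WsAw, WsAx, WsAz, WsBw, WsBx, WsBz, UrAw, UrAx, UrAz, UrBw, UrBx, UrBz, UsAw, UsAx, UsAz, UsBw, UsBx, UsBz, DrAw, DrAx, DrAz, DrBw, DrBx, DrBz, DsAw, DsAx, DsAz, DsBw, DsBx, DsBz. Columns: M, C, L.
{WrAw, WrAx, WrAz, WrBw, WrBx, WrBz} → row (1,7) (5,7) (9,8)
{WsAw} → row (2,7) (1,7) (9,8)
{WsAx} → row (2,7) (7,5) (9,8)
{WsAz} → row (2,7) (1,2) (9,8)
{WsBw} → row (9,9) (1,7) (9,8)
{WsBx} → row (9,9) (7,5) (9,8)
{WsBz} → row (9,9) (1,2) (9,8)
{UrAw, UrAx, UrAz, UrBw, UrBx, UrBz, UsAw, UsAx, UsAz, UsBw, UsBx, UsBz} → row (1,3) (1,3) (1,3)
{DrAw, DrAx, DrAz, DrBw, DrBx, DrBz, DsAw, DsAx, DsAz, DsBw, DsBx, DsBz} → row (7,1) (7,1) (7,1)
That's 9 distinct rows out of 36 strategies.

9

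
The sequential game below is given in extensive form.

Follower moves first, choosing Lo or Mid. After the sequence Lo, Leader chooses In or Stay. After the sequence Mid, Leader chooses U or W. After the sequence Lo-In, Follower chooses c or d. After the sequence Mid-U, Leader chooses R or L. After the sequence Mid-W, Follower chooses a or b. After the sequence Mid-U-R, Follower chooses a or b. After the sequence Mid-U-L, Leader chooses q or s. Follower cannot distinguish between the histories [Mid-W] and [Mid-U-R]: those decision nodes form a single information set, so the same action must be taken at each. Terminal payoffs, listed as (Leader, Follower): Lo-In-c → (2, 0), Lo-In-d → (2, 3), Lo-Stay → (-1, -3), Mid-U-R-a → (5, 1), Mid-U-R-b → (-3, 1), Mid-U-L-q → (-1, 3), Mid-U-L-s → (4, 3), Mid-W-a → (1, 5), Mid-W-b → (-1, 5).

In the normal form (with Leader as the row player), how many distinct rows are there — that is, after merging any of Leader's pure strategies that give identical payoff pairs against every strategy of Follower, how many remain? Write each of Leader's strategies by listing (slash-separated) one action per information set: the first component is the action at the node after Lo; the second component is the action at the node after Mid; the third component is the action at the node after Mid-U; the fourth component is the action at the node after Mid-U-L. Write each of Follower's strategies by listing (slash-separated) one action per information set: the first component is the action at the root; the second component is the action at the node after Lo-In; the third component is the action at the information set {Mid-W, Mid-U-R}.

8

Leader has 16 pure strategies: In/U/R/q, In/U/R/s, In/U/L/q, In/U/L/s, In/W/R/q, In/W/R/s, In/W/L/q, In/W/L/s, Stay/U/R/q, Stay/U/R/s, Stay/U/L/q, Stay/U/L/s, Stay/W/R/q, Stay/W/R/s, Stay/W/L/q, Stay/W/L/s. Columns: Lo/c/a, Lo/c/b, Lo/d/a, Lo/d/b, Mid/c/a, Mid/c/b, Mid/d/a, Mid/d/b.
{In/U/R/q, In/U/R/s} → row (2,0) (2,0) (2,3) (2,3) (5,1) (-3,1) (5,1) (-3,1)
{In/U/L/q} → row (2,0) (2,0) (2,3) (2,3) (-1,3) (-1,3) (-1,3) (-1,3)
{In/U/L/s} → row (2,0) (2,0) (2,3) (2,3) (4,3) (4,3) (4,3) (4,3)
{In/W/R/q, In/W/R/s, In/W/L/q, In/W/L/s} → row (2,0) (2,0) (2,3) (2,3) (1,5) (-1,5) (1,5) (-1,5)
{Stay/U/R/q, Stay/U/R/s} → row (-1,-3) (-1,-3) (-1,-3) (-1,-3) (5,1) (-3,1) (5,1) (-3,1)
{Stay/U/L/q} → row (-1,-3) (-1,-3) (-1,-3) (-1,-3) (-1,3) (-1,3) (-1,3) (-1,3)
{Stay/U/L/s} → row (-1,-3) (-1,-3) (-1,-3) (-1,-3) (4,3) (4,3) (4,3) (4,3)
{Stay/W/R/q, Stay/W/R/s, Stay/W/L/q, Stay/W/L/s} → row (-1,-3) (-1,-3) (-1,-3) (-1,-3) (1,5) (-1,5) (1,5) (-1,5)
That's 8 distinct rows out of 16 strategies.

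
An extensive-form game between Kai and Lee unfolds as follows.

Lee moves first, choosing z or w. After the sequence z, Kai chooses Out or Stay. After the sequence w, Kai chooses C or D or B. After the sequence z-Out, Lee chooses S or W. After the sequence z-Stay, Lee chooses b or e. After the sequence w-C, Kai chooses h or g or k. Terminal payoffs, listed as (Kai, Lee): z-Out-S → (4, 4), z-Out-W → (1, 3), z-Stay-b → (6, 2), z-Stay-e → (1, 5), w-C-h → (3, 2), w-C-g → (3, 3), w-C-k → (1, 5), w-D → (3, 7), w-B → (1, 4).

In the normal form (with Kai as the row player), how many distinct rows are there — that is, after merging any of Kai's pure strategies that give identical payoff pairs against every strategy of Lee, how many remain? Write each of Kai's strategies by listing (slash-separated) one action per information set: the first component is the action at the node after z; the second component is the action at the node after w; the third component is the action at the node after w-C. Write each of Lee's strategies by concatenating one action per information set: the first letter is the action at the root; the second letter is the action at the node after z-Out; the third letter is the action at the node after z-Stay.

Kai has 18 pure strategies: Out/C/h, Out/C/g, Out/C/k, Out/D/h, Out/D/g, Out/D/k, Out/B/h, Out/B/g, Out/B/k, Stay/C/h, Stay/C/g, Stay/C/k, Stay/D/h, Stay/D/g, Stay/D/k, Stay/B/h, Stay/B/g, Stay/B/k. Columns: zSb, zSe, zWb, zWe, wSb, wSe, wWb, wWe.
{Out/C/h} → row (4,4) (4,4) (1,3) (1,3) (3,2) (3,2) (3,2) (3,2)
{Out/C/g} → row (4,4) (4,4) (1,3) (1,3) (3,3) (3,3) (3,3) (3,3)
{Out/C/k} → row (4,4) (4,4) (1,3) (1,3) (1,5) (1,5) (1,5) (1,5)
{Out/D/h, Out/D/g, Out/D/k} → row (4,4) (4,4) (1,3) (1,3) (3,7) (3,7) (3,7) (3,7)
{Out/B/h, Out/B/g, Out/B/k} → row (4,4) (4,4) (1,3) (1,3) (1,4) (1,4) (1,4) (1,4)
{Stay/C/h} → row (6,2) (1,5) (6,2) (1,5) (3,2) (3,2) (3,2) (3,2)
{Stay/C/g} → row (6,2) (1,5) (6,2) (1,5) (3,3) (3,3) (3,3) (3,3)
{Stay/C/k} → row (6,2) (1,5) (6,2) (1,5) (1,5) (1,5) (1,5) (1,5)
{Stay/D/h, Stay/D/g, Stay/D/k} → row (6,2) (1,5) (6,2) (1,5) (3,7) (3,7) (3,7) (3,7)
{Stay/B/h, Stay/B/g, Stay/B/k} → row (6,2) (1,5) (6,2) (1,5) (1,4) (1,4) (1,4) (1,4)
That's 10 distinct rows out of 18 strategies.

10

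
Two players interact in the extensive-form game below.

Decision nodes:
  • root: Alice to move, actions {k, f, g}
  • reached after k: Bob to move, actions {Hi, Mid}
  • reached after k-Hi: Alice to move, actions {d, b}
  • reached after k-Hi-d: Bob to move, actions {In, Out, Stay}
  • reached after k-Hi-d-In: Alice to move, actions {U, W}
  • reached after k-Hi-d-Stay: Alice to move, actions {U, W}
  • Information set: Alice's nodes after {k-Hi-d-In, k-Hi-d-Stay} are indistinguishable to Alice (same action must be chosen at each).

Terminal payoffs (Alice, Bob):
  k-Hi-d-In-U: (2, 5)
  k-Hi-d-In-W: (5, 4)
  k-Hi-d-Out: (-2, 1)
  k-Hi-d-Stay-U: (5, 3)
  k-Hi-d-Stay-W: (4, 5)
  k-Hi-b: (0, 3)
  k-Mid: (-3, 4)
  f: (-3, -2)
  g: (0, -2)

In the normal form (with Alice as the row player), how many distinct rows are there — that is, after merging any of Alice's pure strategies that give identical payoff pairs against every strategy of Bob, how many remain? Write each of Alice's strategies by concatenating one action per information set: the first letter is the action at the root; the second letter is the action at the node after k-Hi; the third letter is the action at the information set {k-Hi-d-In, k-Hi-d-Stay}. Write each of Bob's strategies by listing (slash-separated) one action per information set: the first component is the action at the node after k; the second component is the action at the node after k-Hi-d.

5

Alice has 12 pure strategies: kdU, kdW, kbU, kbW, fdU, fdW, fbU, fbW, gdU, gdW, gbU, gbW. Columns: Hi/In, Hi/Out, Hi/Stay, Mid/In, Mid/Out, Mid/Stay.
{kdU} → row (2,5) (-2,1) (5,3) (-3,4) (-3,4) (-3,4)
{kdW} → row (5,4) (-2,1) (4,5) (-3,4) (-3,4) (-3,4)
{kbU, kbW} → row (0,3) (0,3) (0,3) (-3,4) (-3,4) (-3,4)
{fdU, fdW, fbU, fbW} → row (-3,-2) (-3,-2) (-3,-2) (-3,-2) (-3,-2) (-3,-2)
{gdU, gdW, gbU, gbW} → row (0,-2) (0,-2) (0,-2) (0,-2) (0,-2) (0,-2)
That's 5 distinct rows out of 12 strategies.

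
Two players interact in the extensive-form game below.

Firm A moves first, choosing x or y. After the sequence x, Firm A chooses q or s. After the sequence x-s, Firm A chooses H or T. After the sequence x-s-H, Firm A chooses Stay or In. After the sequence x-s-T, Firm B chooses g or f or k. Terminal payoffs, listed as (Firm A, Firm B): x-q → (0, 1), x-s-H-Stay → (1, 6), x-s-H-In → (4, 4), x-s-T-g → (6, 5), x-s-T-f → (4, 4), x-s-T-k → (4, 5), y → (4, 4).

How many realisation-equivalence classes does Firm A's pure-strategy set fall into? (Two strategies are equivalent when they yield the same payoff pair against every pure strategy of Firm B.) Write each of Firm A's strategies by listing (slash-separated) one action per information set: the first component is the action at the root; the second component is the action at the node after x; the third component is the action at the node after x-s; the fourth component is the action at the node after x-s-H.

Firm A has 16 pure strategies: x/q/H/Stay, x/q/H/In, x/q/T/Stay, x/q/T/In, x/s/H/Stay, x/s/H/In, x/s/T/Stay, x/s/T/In, y/q/H/Stay, y/q/H/In, y/q/T/Stay, y/q/T/In, y/s/H/Stay, y/s/H/In, y/s/T/Stay, y/s/T/In. Columns: g, f, k.
{x/q/H/Stay, x/q/H/In, x/q/T/Stay, x/q/T/In} → row (0,1) (0,1) (0,1)
{x/s/H/Stay} → row (1,6) (1,6) (1,6)
{x/s/H/In, y/q/H/Stay, y/q/H/In, y/q/T/Stay, y/q/T/In, y/s/H/Stay, y/s/H/In, y/s/T/Stay, y/s/T/In} → row (4,4) (4,4) (4,4)
{x/s/T/Stay, x/s/T/In} → row (6,5) (4,4) (4,5)
That's 4 distinct rows out of 16 strategies.

4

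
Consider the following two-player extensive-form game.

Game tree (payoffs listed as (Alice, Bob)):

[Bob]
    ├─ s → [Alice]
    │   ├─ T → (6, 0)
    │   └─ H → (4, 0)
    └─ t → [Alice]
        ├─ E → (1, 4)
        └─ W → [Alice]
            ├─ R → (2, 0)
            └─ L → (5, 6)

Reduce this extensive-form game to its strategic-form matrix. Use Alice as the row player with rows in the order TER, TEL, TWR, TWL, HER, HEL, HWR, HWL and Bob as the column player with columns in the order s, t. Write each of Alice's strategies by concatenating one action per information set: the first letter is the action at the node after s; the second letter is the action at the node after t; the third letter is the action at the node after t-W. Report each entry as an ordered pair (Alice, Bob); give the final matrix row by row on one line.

            s        t
 TER    (6,0)    (1,4)
 TEL    (6,0)    (1,4)
 TWR    (6,0)    (2,0)
 TWL    (6,0)    (5,6)
 HER    (4,0)    (1,4)
 HEL    (4,0)    (1,4)
 HWR    (4,0)    (2,0)
 HWL    (4,0)    (5,6)

TER: (6,0) (1,4) | TEL: (6,0) (1,4) | TWR: (6,0) (2,0) | TWL: (6,0) (5,6) | HER: (4,0) (1,4) | HEL: (4,0) (1,4) | HWR: (4,0) (2,0) | HWL: (4,0) (5,6)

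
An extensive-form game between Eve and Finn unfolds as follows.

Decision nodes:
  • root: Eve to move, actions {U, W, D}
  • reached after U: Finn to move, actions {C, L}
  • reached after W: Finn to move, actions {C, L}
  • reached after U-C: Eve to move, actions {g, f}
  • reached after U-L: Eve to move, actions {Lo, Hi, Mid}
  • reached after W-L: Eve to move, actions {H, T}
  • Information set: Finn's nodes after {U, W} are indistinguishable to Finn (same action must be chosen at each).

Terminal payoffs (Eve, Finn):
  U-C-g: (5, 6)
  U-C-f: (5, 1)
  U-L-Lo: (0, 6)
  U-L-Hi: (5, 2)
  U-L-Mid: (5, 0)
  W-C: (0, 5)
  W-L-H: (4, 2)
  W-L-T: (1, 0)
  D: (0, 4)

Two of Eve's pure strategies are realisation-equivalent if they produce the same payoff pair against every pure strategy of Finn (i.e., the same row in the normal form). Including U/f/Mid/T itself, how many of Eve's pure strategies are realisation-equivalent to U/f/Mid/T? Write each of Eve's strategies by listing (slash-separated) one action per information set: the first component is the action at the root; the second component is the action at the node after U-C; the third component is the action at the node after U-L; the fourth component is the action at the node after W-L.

Row for U/f/Mid/T (columns C, L): (5,1) (5,0).
Under U/f/Mid/T, Eve's choice at the node after W-L can never be reached regardless of what Finn does, so varying those choices leaves every outcome unchanged.
Holding the reachable choices fixed and varying the unreachable one freely already gives 2 equivalent strategies.
No other strategy reproduces this row, so those 2 are the full class: U/f/Mid/H, U/f/Mid/T.

2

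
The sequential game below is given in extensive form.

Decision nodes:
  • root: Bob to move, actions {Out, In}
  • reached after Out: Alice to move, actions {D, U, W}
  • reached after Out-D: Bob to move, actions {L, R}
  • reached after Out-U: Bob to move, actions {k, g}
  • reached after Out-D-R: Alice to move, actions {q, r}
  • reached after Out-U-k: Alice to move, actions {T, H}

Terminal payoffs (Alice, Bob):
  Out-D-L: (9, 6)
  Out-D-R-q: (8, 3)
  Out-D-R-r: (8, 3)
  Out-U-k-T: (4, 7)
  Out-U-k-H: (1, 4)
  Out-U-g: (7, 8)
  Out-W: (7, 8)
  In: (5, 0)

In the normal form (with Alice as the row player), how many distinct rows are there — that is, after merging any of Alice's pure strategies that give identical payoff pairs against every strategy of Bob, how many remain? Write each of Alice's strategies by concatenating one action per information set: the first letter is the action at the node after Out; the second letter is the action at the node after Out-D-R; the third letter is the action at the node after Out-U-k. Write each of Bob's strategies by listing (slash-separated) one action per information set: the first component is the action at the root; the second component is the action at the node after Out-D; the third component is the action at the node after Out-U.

Alice has 12 pure strategies: DqT, DqH, DrT, DrH, UqT, UqH, UrT, UrH, WqT, WqH, WrT, WrH. Columns: Out/L/k, Out/L/g, Out/R/k, Out/R/g, In/L/k, In/L/g, In/R/k, In/R/g.
{DqT, DqH, DrT, DrH} → row (9,6) (9,6) (8,3) (8,3) (5,0) (5,0) (5,0) (5,0)
{UqT, UrT} → row (4,7) (7,8) (4,7) (7,8) (5,0) (5,0) (5,0) (5,0)
{UqH, UrH} → row (1,4) (7,8) (1,4) (7,8) (5,0) (5,0) (5,0) (5,0)
{WqT, WqH, WrT, WrH} → row (7,8) (7,8) (7,8) (7,8) (5,0) (5,0) (5,0) (5,0)
That's 4 distinct rows out of 12 strategies.

4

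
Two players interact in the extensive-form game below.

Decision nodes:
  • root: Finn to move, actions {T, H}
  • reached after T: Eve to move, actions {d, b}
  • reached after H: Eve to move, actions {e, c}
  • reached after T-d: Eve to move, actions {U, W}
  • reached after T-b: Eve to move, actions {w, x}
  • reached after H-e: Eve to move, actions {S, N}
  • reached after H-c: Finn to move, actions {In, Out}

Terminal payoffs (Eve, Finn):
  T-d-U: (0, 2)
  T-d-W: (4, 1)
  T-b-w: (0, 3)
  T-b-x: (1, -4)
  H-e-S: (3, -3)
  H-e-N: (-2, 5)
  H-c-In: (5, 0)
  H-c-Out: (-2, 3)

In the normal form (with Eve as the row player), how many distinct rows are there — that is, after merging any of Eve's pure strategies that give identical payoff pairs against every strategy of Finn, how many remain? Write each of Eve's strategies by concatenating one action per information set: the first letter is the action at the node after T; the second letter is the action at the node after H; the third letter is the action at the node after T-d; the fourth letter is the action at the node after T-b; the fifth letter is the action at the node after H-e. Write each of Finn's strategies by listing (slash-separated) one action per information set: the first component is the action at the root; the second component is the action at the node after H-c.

Eve has 32 pure strategies: deUwS, deUwN, deUxS, deUxN, deWwS, deWwN, deWxS, deWxN, dcUwS, dcUwN, dcUxS, dcUxN, dcWwS, dcWwN, dcWxS, dcWxN, beUwS, beUwN, beUxS, beUxN, beWwS, beWwN, beWxS, beWxN, bcUwS, bcUwN, bcUxS, bcUxN, bcWwS, bcWwN, bcWxS, bcWxN. Columns: T/In, T/Out, H/In, H/Out.
{deUwS, deUxS} → row (0,2) (0,2) (3,-3) (3,-3)
{deUwN, deUxN} → row (0,2) (0,2) (-2,5) (-2,5)
{deWwS, deWxS} → row (4,1) (4,1) (3,-3) (3,-3)
{deWwN, deWxN} → row (4,1) (4,1) (-2,5) (-2,5)
{dcUwS, dcUwN, dcUxS, dcUxN} → row (0,2) (0,2) (5,0) (-2,3)
{dcWwS, dcWwN, dcWxS, dcWxN} → row (4,1) (4,1) (5,0) (-2,3)
{beUwS, beWwS} → row (0,3) (0,3) (3,-3) (3,-3)
{beUwN, beWwN} → row (0,3) (0,3) (-2,5) (-2,5)
{beUxS, beWxS} → row (1,-4) (1,-4) (3,-3) (3,-3)
{beUxN, beWxN} → row (1,-4) (1,-4) (-2,5) (-2,5)
{bcUwS, bcUwN, bcWwS, bcWwN} → row (0,3) (0,3) (5,0) (-2,3)
{bcUxS, bcUxN, bcWxS, bcWxN} → row (1,-4) (1,-4) (5,0) (-2,3)
That's 12 distinct rows out of 32 strategies.

12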